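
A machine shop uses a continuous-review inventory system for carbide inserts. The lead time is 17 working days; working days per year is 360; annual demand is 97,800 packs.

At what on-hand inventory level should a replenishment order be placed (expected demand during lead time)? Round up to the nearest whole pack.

Daily demand d = 97,800 / 360 = 271.667 packs/day
Demand during lead time = 271.667 × 17 = 4,618.33
Reorder point = 4,618.33 → round up

4,619 packs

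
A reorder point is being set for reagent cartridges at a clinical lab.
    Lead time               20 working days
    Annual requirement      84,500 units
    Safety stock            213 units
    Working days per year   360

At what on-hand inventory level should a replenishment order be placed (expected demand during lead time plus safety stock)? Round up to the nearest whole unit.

Daily demand d = 84,500 / 360 = 234.722 units/day
Demand during lead time = 234.722 × 20 = 4,694.44
Reorder point = 4,694.44 + 213 = 4,907.44 → round up

4,908 units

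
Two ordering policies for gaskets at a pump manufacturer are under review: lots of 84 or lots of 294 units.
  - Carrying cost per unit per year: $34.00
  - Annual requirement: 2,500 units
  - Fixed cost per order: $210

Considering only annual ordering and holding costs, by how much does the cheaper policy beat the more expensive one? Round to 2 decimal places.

For each Q, cost = (D/Q)·S + (Q/2)·H.
TC(84) = (2,500/84)×210 + (84/2)×34 = $7,678.00
TC(294) = (2,500/294)×210 + (294/2)×34 = $6,783.71
Lots of 294 are cheaper by $894.29.

$894.29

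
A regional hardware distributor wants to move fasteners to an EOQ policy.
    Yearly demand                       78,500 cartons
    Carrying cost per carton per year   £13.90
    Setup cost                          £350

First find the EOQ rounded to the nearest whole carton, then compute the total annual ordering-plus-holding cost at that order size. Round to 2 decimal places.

EOQ = √(2DS/H) = √(2 × 78,500 × 350 / 13.9)
    = √(3,953,237.41) ≈ 1,988.27 → Q = 1,988 cartons
Ordering: D/Q × S = 78,500/1,988 × £350 = £13,820.42
Holding:  Q/2 × H = 1,988/2 × £13.9 = £13,816.60
Total = £13,820.42 + £13,816.60 = £27,637.02

£27,637.02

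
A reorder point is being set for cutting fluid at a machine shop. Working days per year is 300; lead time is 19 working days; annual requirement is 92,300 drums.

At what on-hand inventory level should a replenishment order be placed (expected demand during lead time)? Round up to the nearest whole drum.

5,846 drums

Daily demand d = 92,300 / 300 = 307.667 drums/day
Demand during lead time = 307.667 × 19 = 5,845.67
Reorder point = 5,845.67 → round up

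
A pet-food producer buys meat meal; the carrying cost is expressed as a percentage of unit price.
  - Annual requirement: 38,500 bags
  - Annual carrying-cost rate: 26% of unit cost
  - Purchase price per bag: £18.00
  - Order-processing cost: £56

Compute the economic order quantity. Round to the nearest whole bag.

H = i·C = 0.26 × £18 = £4.6800 per bag-year
2DS/H = 2·38,500·56/4.68 = 921,367.52
EOQ = √921,367.52 ≈ 959.88

960 bags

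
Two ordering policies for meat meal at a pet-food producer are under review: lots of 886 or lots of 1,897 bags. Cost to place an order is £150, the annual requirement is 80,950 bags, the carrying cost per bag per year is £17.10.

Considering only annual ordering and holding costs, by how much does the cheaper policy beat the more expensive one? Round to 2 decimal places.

Annual cost at Q: ordering D·S/Q plus holding Q·H/2.
TC(886) = (80,950/886)×150 + (886/2)×17.1 = £21,280.15
TC(1,897) = (80,950/1,897)×150 + (1,897/2)×17.1 = £22,620.25
Lots of 886 are cheaper by £1,340.09.

£1,340.09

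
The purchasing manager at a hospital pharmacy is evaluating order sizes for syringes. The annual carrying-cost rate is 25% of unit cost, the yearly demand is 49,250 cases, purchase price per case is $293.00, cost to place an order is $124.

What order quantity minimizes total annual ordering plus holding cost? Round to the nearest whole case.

H = i·C = 0.25 × $293 = $73.2500 per case-year
EOQ = √(2DS/H) = √(2 × 49,250 × 124 / 73.25)
    = √(166,744.03) ≈ 408.34

408 cases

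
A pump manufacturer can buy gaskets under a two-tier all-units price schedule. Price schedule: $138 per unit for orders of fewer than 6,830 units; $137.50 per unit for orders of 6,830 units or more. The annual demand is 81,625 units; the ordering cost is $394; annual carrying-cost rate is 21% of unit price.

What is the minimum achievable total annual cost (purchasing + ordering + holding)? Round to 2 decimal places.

$11,307,424.16

H₁ = 21%×$138 = $28.9800;  H₂ = 21%×$137.50 = $28.8750
EOQ₁ = √(2×81,625×394/28.9800) = 1,489.79  (< 6,830, feasible at tier 1)
EOQ₂ = √(2×81,625×394/28.8750) = 1,492.50  (< 6,830 → use Q = 6,830 at tier-2 price)
TC(tier 1 (EOQ₁), Q≈1,489.8) = $11,307,424.16
TC(tier 2, Q≈6,830.0) = $11,326,754.30
Minimum at tier 1 (EOQ₁): $11,307,424.16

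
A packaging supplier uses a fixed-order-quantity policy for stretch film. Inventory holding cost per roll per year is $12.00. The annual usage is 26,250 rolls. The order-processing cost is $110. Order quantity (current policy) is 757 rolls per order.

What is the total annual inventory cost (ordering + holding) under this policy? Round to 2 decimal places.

$8,356.40

Annual ordering cost = (D/Q)·S = (26,250/757) × 110 = $3,814.40
Annual holding cost  = (Q/2)·H = (757/2) × 12 = $4,542.00
Total = $3,814.40 + $4,542.00 = $8,356.40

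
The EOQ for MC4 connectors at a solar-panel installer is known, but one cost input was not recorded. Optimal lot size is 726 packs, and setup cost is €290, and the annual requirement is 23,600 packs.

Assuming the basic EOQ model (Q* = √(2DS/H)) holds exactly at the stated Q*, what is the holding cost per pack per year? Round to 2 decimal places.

From Q* = √(2DS/H) ⇒ Q*² = 2DS/H.
H = 2DS / Q² = 2 × 23,600 × 290 / 726² = 25.9697

€25.97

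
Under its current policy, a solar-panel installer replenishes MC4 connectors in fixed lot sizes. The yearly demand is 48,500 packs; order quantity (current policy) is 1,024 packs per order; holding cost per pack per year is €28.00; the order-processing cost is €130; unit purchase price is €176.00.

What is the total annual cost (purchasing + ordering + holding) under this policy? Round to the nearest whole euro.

Ordering: D/Q × S = 48,500/1,024 × €130 = €6,157.23
Holding:  Q/2 × H = 1,024/2 × €28 = €14,336.00
Purchase cost = D·C = 48,500 × 176 = €8,536,000.00
Total = €6,157.23 + €14,336.00 + €8,536,000.00 = €8,556,493.23

€8,556,493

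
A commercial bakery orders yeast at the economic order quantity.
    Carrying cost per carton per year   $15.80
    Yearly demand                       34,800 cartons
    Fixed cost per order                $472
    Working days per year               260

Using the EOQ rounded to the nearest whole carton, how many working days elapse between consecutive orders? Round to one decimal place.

Q* = √(2·D·S / H) = √(2·34,800·472 / 15.8) = √2,079,189.9 ≈ 1,441.94 → Q = 1,442 cartons
Days between orders = 260 / (D/Q) = 260 / 24.133 ≈ 10.774

10.8 days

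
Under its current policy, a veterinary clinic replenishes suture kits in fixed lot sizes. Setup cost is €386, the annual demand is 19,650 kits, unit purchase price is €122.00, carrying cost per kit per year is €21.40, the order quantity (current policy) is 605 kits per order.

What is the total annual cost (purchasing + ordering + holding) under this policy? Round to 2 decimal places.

Ordering: D/Q × S = 19,650/605 × €386 = €12,537.02
Holding:  Q/2 × H = 605/2 × €21.4 = €6,473.50
Purchase cost = D·C = 19,650 × 122 = €2,397,300.00
Total = €12,537.02 + €6,473.50 + €2,397,300.00 = €2,416,310.52

€2,416,310.52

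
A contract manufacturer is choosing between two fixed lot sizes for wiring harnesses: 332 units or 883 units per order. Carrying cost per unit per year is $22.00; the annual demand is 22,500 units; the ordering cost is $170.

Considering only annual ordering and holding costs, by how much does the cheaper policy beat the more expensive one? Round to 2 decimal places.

$1,128.26

For each Q, cost = (D/Q)·S + (Q/2)·H.
TC(332) = (22,500/332)×170 + (332/2)×22 = $15,173.08
TC(883) = (22,500/883)×170 + (883/2)×22 = $14,044.82
Cheaper: Q = 883.  Difference = $1,128.26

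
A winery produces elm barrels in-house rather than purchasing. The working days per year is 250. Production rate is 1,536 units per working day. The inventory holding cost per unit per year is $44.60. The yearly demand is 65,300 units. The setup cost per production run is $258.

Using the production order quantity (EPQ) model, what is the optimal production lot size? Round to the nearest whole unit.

d = 65,300/250 = 261.2000 units/day;  effective holding cost H(1 − d/p) = 44.6·(1 − 261.2000/1536) = 37.01568
Q* = √(2DS / H_eff) = √(2·65,300·258 / 37.01568) ≈ 954.09

954 units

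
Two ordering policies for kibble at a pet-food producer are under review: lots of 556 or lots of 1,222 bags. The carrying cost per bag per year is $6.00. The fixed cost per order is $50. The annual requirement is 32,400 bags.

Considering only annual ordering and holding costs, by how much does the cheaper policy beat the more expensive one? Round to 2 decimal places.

TC(Q) = (D/Q)S + (Q/2)H
TC(556) = (32,400/556)×50 + (556/2)×6 = $4,581.67
TC(1,222) = (32,400/1,222)×50 + (1,222/2)×6 = $4,991.70
Lots of 556 are cheaper by $410.03.

$410.03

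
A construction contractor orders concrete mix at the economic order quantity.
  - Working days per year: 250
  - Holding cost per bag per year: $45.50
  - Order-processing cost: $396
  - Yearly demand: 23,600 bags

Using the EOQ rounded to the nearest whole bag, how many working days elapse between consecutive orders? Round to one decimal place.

6.8 days

EOQ = √(2DS/H) = √(2 × 23,600 × 396 / 45.5)
    = √(410,795.60) ≈ 640.93 → Q = 641 bags
Days between orders = 250 / (D/Q) = 250 / 36.817 ≈ 6.790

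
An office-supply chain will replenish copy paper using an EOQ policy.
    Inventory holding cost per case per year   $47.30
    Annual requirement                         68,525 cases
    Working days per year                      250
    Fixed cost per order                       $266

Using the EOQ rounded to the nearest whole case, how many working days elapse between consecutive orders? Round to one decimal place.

EOQ = √(2DS/H) = √(2 × 68,525 × 266 / 47.3)
    = √(770,725.16) ≈ 877.91 → Q = 878 cases
Days between orders = 250 / (D/Q) = 250 / 78.047 ≈ 3.203

3.2 days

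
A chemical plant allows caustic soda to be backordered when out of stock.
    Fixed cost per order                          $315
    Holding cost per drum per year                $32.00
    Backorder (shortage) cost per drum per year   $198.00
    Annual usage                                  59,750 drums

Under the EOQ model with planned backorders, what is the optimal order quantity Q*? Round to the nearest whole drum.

1,169 drums

Basic EOQ = √(2·59,750·315/32) = 1,084.587
Backorder adjustment √((H+b)/b) = √((32+198)/198) = 1.0778
Q* = 1,084.587 × 1.0778 ≈ 1,168.95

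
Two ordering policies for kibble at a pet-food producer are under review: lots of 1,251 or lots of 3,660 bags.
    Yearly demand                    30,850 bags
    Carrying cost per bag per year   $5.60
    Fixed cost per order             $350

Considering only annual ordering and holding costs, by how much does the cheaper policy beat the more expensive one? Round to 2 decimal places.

Annual cost at Q: ordering D·S/Q plus holding Q·H/2.
TC(1,251) = (30,850/1,251)×350 + (1,251/2)×5.6 = $12,133.90
TC(3,660) = (30,850/3,660)×350 + (3,660/2)×5.6 = $13,198.14
Cheaper: Q = 1,251.  Difference = $1,064.24

$1,064.24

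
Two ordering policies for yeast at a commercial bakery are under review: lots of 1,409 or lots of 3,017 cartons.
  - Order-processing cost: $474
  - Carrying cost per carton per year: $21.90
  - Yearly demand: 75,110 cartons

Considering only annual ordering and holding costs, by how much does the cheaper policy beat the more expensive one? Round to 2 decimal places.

$4,140.45

Annual cost at Q: ordering D·S/Q plus holding Q·H/2.
TC(1,409) = (75,110/1,409)×474 + (1,409/2)×21.9 = $40,696.22
TC(3,017) = (75,110/3,017)×474 + (3,017/2)×21.9 = $44,836.66
Lots of 1,409 are cheaper by $4,140.45.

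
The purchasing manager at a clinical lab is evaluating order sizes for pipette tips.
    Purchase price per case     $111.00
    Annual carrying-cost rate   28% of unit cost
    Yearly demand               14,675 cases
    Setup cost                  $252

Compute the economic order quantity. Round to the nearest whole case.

488 cases

Holding cost per case per year: H = 28% × $111 = $31.0800
Optimal lot size Q* = (2 × 14,675 × $252 / $31.08)^½ ≈ 487.82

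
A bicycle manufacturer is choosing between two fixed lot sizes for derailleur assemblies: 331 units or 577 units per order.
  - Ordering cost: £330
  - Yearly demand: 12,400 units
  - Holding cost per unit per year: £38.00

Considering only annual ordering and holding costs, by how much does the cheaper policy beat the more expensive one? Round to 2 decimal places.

TC(Q) = (D/Q)S + (Q/2)H
TC(331) = (12,400/331)×330 + (331/2)×38 = £18,651.54
TC(577) = (12,400/577)×330 + (577/2)×38 = £18,054.85
|ΔTC| = |£18,651.54 − £18,054.85| = £596.68

£596.68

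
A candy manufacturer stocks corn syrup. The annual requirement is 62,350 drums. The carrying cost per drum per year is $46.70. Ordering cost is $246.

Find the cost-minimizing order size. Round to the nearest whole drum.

2DS/H = 2·62,350·246/46.7 = 656,877.94
EOQ = √656,877.94 ≈ 810.48

810 drums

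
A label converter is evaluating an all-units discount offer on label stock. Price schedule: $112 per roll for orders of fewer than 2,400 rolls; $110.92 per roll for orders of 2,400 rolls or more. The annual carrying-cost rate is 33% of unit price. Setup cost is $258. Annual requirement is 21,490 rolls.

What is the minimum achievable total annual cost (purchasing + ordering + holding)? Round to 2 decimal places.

H₁ = 33%×$112 = $36.9600;  H₂ = 33%×$110.92 = $36.6036
EOQ₁ = √(2×21,490×258/36.9600) = 547.74  (< 2,400, feasible at tier 1)
EOQ₂ = √(2×21,490×258/36.6036) = 550.40  (< 2,400 → use Q = 2,400 at tier-2 price)
TC(tier 1 (EOQ₁), Q≈547.7) = $2,427,124.59
TC(tier 2, Q≈2,400.0) = $2,429,905.29
Minimum at tier 1 (EOQ₁): $2,427,124.59

$2,427,124.59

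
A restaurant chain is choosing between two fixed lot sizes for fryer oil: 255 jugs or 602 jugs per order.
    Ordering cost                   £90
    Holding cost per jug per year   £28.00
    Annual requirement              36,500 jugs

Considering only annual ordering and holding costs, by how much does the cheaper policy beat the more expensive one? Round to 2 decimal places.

For each Q, cost = (D/Q)·S + (Q/2)·H.
TC(255) = (36,500/255)×90 + (255/2)×28 = £16,452.35
TC(602) = (36,500/602)×90 + (602/2)×28 = £13,884.81
Lots of 602 are cheaper by £2,567.54.

£2,567.54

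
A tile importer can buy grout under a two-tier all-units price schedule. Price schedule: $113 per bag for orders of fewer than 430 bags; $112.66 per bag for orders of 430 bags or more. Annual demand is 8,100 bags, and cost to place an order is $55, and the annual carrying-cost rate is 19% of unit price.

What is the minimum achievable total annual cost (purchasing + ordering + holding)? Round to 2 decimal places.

H₁ = 19%×$113 = $21.4700;  H₂ = 19%×$112.66 = $21.4054
EOQ₁ = √(2×8,100×55/21.4700) = 203.71  (< 430, feasible at tier 1)
EOQ₂ = √(2×8,100×55/21.4054) = 204.02  (< 430 → use Q = 430 at tier-2 price)
TC(tier 1 (EOQ₁), Q≈203.7) = $919,673.76
TC(tier 2, Q≈430.0) = $918,184.21
Minimum at tier 2: $918,184.21

$918,184.21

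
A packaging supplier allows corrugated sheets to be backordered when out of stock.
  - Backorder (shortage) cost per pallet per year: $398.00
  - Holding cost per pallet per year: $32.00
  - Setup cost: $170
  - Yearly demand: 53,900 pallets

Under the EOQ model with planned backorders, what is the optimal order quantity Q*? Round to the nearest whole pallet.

787 pallets

Basic EOQ = √(2·53,900·170/32) = 756.761
Backorder adjustment √((H+b)/b) = √((32+398)/398) = 1.0394
Q* = 756.761 × 1.0394 ≈ 786.60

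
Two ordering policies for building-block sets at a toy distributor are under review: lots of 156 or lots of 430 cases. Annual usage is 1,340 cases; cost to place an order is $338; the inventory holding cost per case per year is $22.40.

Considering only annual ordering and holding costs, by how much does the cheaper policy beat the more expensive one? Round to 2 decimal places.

TC(Q) = (D/Q)S + (Q/2)H
TC(156) = (1,340/156)×338 + (156/2)×22.4 = $4,650.53
TC(430) = (1,340/430)×338 + (430/2)×22.4 = $5,869.30
Lots of 156 are cheaper by $1,218.77.

$1,218.77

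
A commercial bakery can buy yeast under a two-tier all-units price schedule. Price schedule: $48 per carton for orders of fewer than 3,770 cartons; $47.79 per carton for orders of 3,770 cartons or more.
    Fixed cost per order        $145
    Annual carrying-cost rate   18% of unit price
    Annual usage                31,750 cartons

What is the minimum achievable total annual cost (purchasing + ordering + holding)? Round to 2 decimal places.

H₁ = 18%×$48 = $8.6400;  H₂ = 18%×$47.79 = $8.6022
EOQ₁ = √(2×31,750×145/8.6400) = 1,032.32  (< 3,770, feasible at tier 1)
EOQ₂ = √(2×31,750×145/8.6022) = 1,034.58  (< 3,770 → use Q = 3,770 at tier-2 price)
TC(tier 1 (EOQ₁), Q≈1,032.3) = $1,532,919.24
TC(tier 2, Q≈3,770.0) = $1,534,768.80
Minimum at tier 1 (EOQ₁): $1,532,919.24

$1,532,919.24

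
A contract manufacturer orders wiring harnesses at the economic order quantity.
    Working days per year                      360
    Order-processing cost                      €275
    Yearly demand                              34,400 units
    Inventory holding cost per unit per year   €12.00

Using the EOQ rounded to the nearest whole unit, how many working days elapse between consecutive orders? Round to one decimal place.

13.1 days

EOQ = √(2DS/H) = √(2 × 34,400 × 275 / 12)
    = √(1,576,666.67) ≈ 1,255.65 → Q = 1,256 units
T = Q/D × 360 days = 1,256/34,400 × 360 = 13.144 days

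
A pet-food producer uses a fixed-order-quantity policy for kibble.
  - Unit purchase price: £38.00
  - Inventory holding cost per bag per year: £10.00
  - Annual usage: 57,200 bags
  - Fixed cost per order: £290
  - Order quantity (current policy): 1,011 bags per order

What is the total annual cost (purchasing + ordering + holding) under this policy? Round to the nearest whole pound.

Annual ordering cost = (D/Q)·S = (57,200/1,011) × 290 = £16,407.52
Annual holding cost  = (Q/2)·H = (1,011/2) × 10 = £5,055.00
Purchase cost = D·C = 57,200 × 38 = £2,173,600.00
Total = £16,407.52 + £5,055.00 + £2,173,600.00 = £2,195,062.52

£2,195,063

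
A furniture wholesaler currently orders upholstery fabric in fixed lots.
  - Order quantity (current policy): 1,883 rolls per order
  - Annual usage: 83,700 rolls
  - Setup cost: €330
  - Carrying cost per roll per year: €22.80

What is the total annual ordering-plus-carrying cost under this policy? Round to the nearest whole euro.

Orders/yr = 83,700/1,883 = 44.450; ordering cost = 44.450 × €330 = €14,668.61
Average inventory = 1,883/2 = 941.5; holding cost = 941.5 × €22.8 = €21,466.20
Total = €14,668.61 + €21,466.20 = €36,134.81

€36,135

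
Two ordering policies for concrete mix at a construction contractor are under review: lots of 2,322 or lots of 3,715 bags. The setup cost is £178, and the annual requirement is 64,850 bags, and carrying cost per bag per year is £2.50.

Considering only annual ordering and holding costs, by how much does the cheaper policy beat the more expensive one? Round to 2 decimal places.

TC(Q) = (D/Q)S + (Q/2)H
TC(2,322) = (64,850/2,322)×178 + (2,322/2)×2.5 = £7,873.77
TC(3,715) = (64,850/3,715)×178 + (3,715/2)×2.5 = £7,750.96
Lots of 3,715 are cheaper by £122.81.

£122.81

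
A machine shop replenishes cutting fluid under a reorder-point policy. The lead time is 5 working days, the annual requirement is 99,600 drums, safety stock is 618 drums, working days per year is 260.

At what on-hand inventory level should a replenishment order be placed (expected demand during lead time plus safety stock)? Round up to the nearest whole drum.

2,534 drums

Daily demand d = 99,600 / 260 = 383.077 drums/day
Demand during lead time = 383.077 × 5 = 1,915.38
Reorder point = 1,915.38 + 618 = 2,533.38 → round up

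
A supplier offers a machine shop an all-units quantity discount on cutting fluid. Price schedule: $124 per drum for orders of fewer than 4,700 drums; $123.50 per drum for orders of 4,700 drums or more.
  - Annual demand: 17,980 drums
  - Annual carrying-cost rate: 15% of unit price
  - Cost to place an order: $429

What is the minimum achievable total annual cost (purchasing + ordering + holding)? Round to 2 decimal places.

$2,246,459.28

H₁ = 15%×$124 = $18.6000;  H₂ = 15%×$123.50 = $18.5250
EOQ₁ = √(2×17,980×429/18.6000) = 910.71  (< 4,700, feasible at tier 1)
EOQ₂ = √(2×17,980×429/18.5250) = 912.56  (< 4,700 → use Q = 4,700 at tier-2 price)
TC(tier 1 (EOQ₁), Q≈910.7) = $2,246,459.28
TC(tier 2, Q≈4,700.0) = $2,265,704.90
Minimum at tier 1 (EOQ₁): $2,246,459.28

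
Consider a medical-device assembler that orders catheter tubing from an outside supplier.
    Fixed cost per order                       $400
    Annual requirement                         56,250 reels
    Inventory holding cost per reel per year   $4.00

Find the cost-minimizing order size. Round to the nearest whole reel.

3,354 reels

Q* = √(2·D·S / H) = √(2·56,250·400 / 4) = √11,250,000.0 ≈ 3,354.10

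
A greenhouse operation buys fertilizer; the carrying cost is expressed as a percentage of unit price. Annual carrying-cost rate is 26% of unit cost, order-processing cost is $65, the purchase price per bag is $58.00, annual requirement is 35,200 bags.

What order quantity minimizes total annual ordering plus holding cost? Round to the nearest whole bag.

551 bags

Carrying cost H = $58 × 26% = $15.0800/bag/yr
2DS/H = 2·35,200·65/15.08 = 303,448.28
EOQ = √303,448.28 ≈ 550.86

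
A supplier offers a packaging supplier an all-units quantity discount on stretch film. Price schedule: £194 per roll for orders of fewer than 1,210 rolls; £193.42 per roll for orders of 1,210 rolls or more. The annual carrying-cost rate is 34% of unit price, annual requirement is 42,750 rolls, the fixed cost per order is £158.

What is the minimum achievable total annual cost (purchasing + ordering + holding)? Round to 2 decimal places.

H₁ = 34%×£194 = £65.9600;  H₂ = 34%×£193.42 = £65.7628
EOQ₁ = √(2×42,750×158/65.9600) = 452.55  (< 1,210, feasible at tier 1)
EOQ₂ = √(2×42,750×158/65.7628) = 453.23  (< 1,210 → use Q = 1,210 at tier-2 price)
TC(tier 1 (EOQ₁), Q≈452.6) = £8,323,350.52
TC(tier 2, Q≈1,210.0) = £8,314,073.73
Minimum at tier 2: £8,314,073.73

£8,314,073.73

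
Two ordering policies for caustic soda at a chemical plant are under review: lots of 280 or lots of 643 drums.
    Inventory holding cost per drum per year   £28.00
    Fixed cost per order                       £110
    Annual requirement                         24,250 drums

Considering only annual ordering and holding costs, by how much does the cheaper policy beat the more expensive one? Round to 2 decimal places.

£296.26

For each Q, cost = (D/Q)·S + (Q/2)·H.
TC(280) = (24,250/280)×110 + (280/2)×28 = £13,446.79
TC(643) = (24,250/643)×110 + (643/2)×28 = £13,150.52
|ΔTC| = |£13,446.79 − £13,150.52| = £296.26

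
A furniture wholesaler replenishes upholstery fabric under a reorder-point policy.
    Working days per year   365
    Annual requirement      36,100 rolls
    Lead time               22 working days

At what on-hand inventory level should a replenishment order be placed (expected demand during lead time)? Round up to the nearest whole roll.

2,176 rolls

Daily demand d = 36,100 / 365 = 98.904 rolls/day
Demand during lead time = 98.904 × 22 = 2,175.89
Reorder point = 2,175.89 → round up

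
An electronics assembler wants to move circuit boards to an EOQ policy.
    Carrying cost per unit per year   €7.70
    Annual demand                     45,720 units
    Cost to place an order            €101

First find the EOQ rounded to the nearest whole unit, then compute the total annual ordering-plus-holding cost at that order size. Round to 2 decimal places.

€8,432.85

Optimal lot size Q* = (2 × 45,720 × €101 / €7.7)^½ ≈ 1,095.17 → Q = 1,095 units
Annual ordering cost = (D/Q)·S = (45,720/1,095) × 101 = €4,217.10
Annual holding cost  = (Q/2)·H = (1,095/2) × 7.7 = €4,215.75
Total = €4,217.10 + €4,215.75 = €8,432.85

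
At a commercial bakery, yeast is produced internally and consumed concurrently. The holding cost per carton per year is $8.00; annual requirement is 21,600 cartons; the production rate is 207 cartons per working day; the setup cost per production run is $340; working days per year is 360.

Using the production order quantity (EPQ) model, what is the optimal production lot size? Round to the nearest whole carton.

1,608 cartons

Daily demand d = 21,600/360 = 60.000; p = 207; 1 − d/p = 0.71014
EPQ = √(2DS / (H(1 − d/p)))
    = √(2 × 21,600 × 340 / (8 × 0.71014)) ≈ 1,607.91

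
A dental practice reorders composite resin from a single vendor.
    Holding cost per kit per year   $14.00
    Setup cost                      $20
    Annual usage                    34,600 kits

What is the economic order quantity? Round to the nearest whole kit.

314 kits

Q* = √(2·D·S / H) = √(2·34,600·20 / 14) = √98,857.1 ≈ 314.42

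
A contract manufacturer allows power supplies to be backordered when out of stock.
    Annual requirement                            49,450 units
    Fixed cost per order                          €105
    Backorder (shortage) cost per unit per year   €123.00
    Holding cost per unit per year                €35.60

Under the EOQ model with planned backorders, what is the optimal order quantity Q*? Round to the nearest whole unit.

Q* = √(2DS/H) · √((H + b)/b)
   = √(2 × 49,450 × 105 / 35.6) · √((35.6 + 123) / 123)
   = 540.092 × 1.1355 ≈ 613.29

613 units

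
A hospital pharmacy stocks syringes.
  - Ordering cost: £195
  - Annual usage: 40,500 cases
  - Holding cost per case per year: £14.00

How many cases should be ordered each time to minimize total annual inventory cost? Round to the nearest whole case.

2DS/H = 2·40,500·195/14 = 1,128,214.29
EOQ = √1,128,214.29 ≈ 1,062.17

1,062 cases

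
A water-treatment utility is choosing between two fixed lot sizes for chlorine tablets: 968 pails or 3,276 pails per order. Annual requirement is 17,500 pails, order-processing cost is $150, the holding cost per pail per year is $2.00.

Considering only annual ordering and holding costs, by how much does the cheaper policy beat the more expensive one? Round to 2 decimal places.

Annual cost at Q: ordering D·S/Q plus holding Q·H/2.
TC(968) = (17,500/968)×150 + (968/2)×2 = $3,679.78
TC(3,276) = (17,500/3,276)×150 + (3,276/2)×2 = $4,077.28
Lots of 968 are cheaper by $397.51.

$397.51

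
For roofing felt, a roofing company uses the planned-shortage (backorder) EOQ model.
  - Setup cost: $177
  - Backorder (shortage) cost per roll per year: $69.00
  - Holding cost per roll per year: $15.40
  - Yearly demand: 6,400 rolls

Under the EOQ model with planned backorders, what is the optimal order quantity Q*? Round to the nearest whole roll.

424 rolls

Q* = √(2DS/H) · √((H + b)/b)
   = √(2 × 6,400 × 177 / 15.4) · √((15.4 + 69) / 69)
   = 383.558 × 1.1060 ≈ 424.21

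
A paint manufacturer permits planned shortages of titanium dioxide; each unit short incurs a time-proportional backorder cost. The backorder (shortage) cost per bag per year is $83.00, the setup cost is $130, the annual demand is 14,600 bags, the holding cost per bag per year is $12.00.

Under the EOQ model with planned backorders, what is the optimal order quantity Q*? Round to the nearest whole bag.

Basic EOQ = √(2·14,600·130/12) = 562.435
Backorder adjustment √((H+b)/b) = √((12+83)/83) = 1.0698
Q* = 562.435 × 1.0698 ≈ 601.72

602 bags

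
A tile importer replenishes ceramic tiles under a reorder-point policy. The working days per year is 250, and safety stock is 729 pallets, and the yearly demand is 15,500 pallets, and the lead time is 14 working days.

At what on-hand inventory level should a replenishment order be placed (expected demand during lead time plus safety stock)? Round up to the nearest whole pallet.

Daily demand d = 15,500 / 250 = 62.000 pallets/day
Demand during lead time = 62.000 × 14 = 868.00
Reorder point = 868.00 + 729 = 1,597.00 → round up

1,597 pallets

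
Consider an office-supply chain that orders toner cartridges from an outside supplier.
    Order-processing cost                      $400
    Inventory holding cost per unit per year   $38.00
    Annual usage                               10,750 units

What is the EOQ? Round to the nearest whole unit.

Q* = √(2·D·S / H) = √(2·10,750·400 / 38) = √226,315.8 ≈ 475.73

476 units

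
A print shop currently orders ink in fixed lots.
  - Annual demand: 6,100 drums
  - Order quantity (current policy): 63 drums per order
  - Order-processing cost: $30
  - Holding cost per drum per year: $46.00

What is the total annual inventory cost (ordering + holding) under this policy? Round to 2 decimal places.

$4,353.76

Annual ordering cost = (D/Q)·S = (6,100/63) × 30 = $2,904.76
Annual holding cost  = (Q/2)·H = (63/2) × 46 = $1,449.00
Total = $2,904.76 + $1,449.00 = $4,353.76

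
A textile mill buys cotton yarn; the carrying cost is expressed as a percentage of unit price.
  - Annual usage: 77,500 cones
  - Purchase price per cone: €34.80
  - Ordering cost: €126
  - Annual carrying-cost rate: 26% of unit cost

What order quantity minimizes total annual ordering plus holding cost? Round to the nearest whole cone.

1,469 cones

H = i·C = 0.26 × €34.8 = €9.0480 per cone-year
Q* = √(2·D·S / H) = √(2·77,500·126 / 9.048) = √2,158,488.1 ≈ 1,469.18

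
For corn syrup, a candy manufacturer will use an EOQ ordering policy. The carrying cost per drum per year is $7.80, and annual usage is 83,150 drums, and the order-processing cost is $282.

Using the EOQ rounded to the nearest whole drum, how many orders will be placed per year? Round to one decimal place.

Q* = √(2·D·S / H) = √(2·83,150·282 / 7.8) = √6,012,384.6 ≈ 2,452.02 → Q = 2,452
Orders per year = D/Q = 83,150 / 2,452 = 33.911

33.9 orders per year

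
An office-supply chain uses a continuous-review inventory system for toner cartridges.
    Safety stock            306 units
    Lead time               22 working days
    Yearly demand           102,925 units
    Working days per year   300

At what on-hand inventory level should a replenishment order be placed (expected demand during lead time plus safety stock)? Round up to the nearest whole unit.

7,854 units

Daily demand d = 102,925 / 300 = 343.083 units/day
Demand during lead time = 343.083 × 22 = 7,547.83
Reorder point = 7,547.83 + 306 = 7,853.83 → round up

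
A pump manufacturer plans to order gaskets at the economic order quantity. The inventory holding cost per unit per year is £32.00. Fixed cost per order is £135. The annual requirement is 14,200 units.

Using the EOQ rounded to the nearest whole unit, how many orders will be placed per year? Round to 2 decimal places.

41.04 orders per year

2DS/H = 2·14,200·135/32 = 119,812.50
EOQ = √119,812.50 ≈ 346.14 → Q = 346
Orders per year = D/Q = 14,200 / 346 = 41.040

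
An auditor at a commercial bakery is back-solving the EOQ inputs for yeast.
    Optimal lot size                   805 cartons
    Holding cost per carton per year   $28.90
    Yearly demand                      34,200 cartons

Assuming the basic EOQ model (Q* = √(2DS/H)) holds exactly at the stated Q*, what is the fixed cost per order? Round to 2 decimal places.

$273.80

Since Q* = (2DS/H)^½, squaring gives Q*²·H = 2DS.
S = Q²H / (2D) = 805² × 28.9 / (2 × 34,200) = 273.8000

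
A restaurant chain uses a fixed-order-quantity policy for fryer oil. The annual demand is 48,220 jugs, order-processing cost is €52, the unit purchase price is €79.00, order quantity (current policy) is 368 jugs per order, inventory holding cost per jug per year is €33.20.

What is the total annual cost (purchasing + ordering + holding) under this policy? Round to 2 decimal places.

Orders/yr = 48,220/368 = 131.033; ordering cost = 131.033 × €52 = €6,813.70
Average inventory = 368/2 = 184; holding cost = 184 × €33.2 = €6,108.80
Purchase cost = D·C = 48,220 × 79 = €3,809,380.00
Total = €6,813.70 + €6,108.80 + €3,809,380.00 = €3,822,302.50

€3,822,302.50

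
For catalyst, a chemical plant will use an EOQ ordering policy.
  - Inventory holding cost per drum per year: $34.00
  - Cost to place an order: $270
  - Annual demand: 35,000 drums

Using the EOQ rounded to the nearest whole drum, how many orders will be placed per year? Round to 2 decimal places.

46.92 orders per year

Q* = √(2·D·S / H) = √(2·35,000·270 / 34) = √555,882.4 ≈ 745.58 → Q = 746
N = D/Q = 35,000/746 ≈ 46.917 orders/yr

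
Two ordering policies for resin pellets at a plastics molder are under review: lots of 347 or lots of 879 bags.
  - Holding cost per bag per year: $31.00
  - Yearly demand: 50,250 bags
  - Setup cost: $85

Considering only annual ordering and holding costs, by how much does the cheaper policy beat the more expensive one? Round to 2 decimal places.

Annual cost at Q: ordering D·S/Q plus holding Q·H/2.
TC(347) = (50,250/347)×85 + (347/2)×31 = $17,687.58
TC(879) = (50,250/879)×85 + (879/2)×31 = $18,483.72
Lots of 347 are cheaper by $796.14.

$796.14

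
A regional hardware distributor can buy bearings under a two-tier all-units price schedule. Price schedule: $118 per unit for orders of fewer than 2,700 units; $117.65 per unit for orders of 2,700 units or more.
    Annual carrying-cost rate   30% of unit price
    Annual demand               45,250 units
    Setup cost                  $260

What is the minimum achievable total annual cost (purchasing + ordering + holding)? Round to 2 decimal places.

H₁ = 30%×$118 = $35.4000;  H₂ = 30%×$117.65 = $35.2950
EOQ₁ = √(2×45,250×260/35.4000) = 815.28  (< 2,700, feasible at tier 1)
EOQ₂ = √(2×45,250×260/35.2950) = 816.50  (< 2,700 → use Q = 2,700 at tier-2 price)
TC(tier 1 (EOQ₁), Q≈815.3) = $5,368,361.08
TC(tier 2, Q≈2,700.0) = $5,375,668.16
Minimum at tier 1 (EOQ₁): $5,368,361.08

$5,368,361.08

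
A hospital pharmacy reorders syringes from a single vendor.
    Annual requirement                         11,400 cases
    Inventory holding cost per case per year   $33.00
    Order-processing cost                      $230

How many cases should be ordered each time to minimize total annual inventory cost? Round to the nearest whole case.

399 cases

EOQ = √(2DS/H) = √(2 × 11,400 × 230 / 33)
    = √(158,909.09) ≈ 398.63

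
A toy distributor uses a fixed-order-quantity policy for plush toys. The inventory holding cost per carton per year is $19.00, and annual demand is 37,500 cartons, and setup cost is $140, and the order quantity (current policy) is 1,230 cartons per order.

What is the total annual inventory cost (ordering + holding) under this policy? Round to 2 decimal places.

$15,953.29

Orders/yr = 37,500/1,230 = 30.488; ordering cost = 30.488 × $140 = $4,268.29
Average inventory = 1,230/2 = 615; holding cost = 615 × $19 = $11,685.00
Total = $4,268.29 + $11,685.00 = $15,953.29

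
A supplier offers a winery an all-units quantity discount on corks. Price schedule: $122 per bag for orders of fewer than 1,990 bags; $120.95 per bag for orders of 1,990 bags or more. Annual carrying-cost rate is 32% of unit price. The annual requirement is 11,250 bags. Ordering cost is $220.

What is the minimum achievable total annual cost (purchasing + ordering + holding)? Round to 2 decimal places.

H₁ = 32%×$122 = $39.0400;  H₂ = 32%×$120.95 = $38.7040
EOQ₁ = √(2×11,250×220/39.0400) = 356.08  (< 1,990, feasible at tier 1)
EOQ₂ = √(2×11,250×220/38.7040) = 357.62  (< 1,990 → use Q = 1,990 at tier-2 price)
TC(tier 1 (EOQ₁), Q≈356.1) = $1,386,401.37
TC(tier 2, Q≈1,990.0) = $1,400,441.70
Minimum at tier 1 (EOQ₁): $1,386,401.37

$1,386,401.37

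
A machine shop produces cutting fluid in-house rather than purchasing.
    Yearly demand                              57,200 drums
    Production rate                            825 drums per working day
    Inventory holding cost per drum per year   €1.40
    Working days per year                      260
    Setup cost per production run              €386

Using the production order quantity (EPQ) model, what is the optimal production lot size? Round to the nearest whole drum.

Daily demand d = 57,200/260 = 220.000; p = 825; 1 − d/p = 0.73333
EPQ = √(2DS / (H(1 − d/p)))
    = √(2 × 57,200 × 386 / (1.4 × 0.73333)) ≈ 6,558.31

6,558 drums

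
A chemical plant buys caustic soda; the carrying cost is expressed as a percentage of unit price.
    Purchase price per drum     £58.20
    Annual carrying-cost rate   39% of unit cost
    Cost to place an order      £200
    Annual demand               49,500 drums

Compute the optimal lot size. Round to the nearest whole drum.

Carrying cost H = £58.2 × 39% = £22.6980/drum/yr
Optimal lot size Q* = (2 × 49,500 × £200 / £22.698)^½ ≈ 933.98

934 drums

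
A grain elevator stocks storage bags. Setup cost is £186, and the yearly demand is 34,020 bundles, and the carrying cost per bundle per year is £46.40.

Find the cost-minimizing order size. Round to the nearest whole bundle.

Q* = √(2·D·S / H) = √(2·34,020·186 / 46.4) = √272,746.6 ≈ 522.25

522 bundles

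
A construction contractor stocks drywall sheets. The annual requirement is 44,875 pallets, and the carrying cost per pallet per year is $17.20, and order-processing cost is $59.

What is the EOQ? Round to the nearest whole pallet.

EOQ = √(2DS/H) = √(2 × 44,875 × 59 / 17.2)
    = √(307,863.37) ≈ 554.85

555 pallets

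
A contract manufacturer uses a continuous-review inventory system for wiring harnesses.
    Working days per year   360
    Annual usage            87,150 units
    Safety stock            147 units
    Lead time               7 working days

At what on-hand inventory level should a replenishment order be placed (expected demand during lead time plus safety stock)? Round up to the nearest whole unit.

1,842 units

Daily demand d = 87,150 / 360 = 242.083 units/day
Demand during lead time = 242.083 × 7 = 1,694.58
Reorder point = 1,694.58 + 147 = 1,841.58 → round up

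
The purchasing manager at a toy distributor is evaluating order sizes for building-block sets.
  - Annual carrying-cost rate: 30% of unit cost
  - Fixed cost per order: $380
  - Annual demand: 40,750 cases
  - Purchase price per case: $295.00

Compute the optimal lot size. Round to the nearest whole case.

H = i·C = 0.3 × $295 = $88.5000 per case-year
Q* = √(2·D·S / H) = √(2·40,750·380 / 88.5) = √349,943.5 ≈ 591.56

592 cases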